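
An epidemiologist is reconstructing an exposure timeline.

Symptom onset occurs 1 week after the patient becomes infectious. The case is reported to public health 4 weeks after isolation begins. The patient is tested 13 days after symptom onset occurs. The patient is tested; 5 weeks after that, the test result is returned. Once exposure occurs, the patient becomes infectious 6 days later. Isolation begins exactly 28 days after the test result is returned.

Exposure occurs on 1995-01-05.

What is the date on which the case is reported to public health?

1995-05-02

Exposure occurs: Jan 5, 1995.
The patient becomes infectious: Jan 5, 1995 + 6 days = Jan 11, 1995.
Symptom onset occurs: Jan 11, 1995 + 1 week = Jan 18, 1995.
The patient is tested: Jan 18, 1995 + 13 days = Jan 31, 1995.
The test result is returned: Jan 31, 1995 + 5 weeks = Mar 7, 1995.
Isolation begins: Mar 7, 1995 + 28 days = Apr 4, 1995.
The case is reported to public health: Apr 4, 1995 + 4 weeks = May 2, 1995.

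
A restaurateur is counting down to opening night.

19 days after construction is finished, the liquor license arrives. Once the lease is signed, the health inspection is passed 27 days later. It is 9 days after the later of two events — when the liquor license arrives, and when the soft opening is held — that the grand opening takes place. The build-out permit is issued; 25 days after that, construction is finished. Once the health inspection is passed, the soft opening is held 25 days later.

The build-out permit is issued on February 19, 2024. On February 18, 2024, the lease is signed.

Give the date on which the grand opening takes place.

The build-out permit is issued: Feb 19, 2024.
Construction is finished: Feb 19, 2024 + 25 days = Mar 15, 2024.
The liquor license arrives: Mar 15, 2024 + 19 days = Apr 3, 2024.
The lease is signed: Feb 18, 2024.
The health inspection is passed: Feb 18, 2024 + 27 days = Mar 16, 2024.
The soft opening is held: Mar 16, 2024 + 25 days = Apr 10, 2024.
Both prerequisites met — the liquor license arrives (Apr 3, 2024), the soft opening is held (Apr 10, 2024); the later is Apr 10, 2024.
The grand opening takes place: Apr 10, 2024 + 9 days = Apr 19, 2024.

April 19, 2024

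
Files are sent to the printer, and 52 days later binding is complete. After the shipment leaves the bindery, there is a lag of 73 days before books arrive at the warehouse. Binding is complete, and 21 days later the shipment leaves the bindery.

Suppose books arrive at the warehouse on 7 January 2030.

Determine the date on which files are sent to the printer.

Books arrive at the warehouse: Jan 7, 2030.
The shipment leaves the bindery: Jan 7, 2030 − 73 days = Oct 26, 2029.
Binding is complete: Oct 26, 2029 − 21 days = Oct 5, 2029.
Files are sent to the printer: Oct 5, 2029 − 52 days = Aug 14, 2029.

14 August 2029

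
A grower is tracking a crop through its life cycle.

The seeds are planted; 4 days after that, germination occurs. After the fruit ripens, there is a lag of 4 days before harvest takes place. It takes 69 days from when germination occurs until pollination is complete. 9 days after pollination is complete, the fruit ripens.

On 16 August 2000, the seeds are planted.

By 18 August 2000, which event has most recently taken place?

The seeds are planted

The seeds are planted: Aug 16, 2000.
Germination occurs: Aug 16, 2000 + 4 days = Aug 20, 2000.
Pollination is complete: Aug 20, 2000 + 69 days = Oct 28, 2000.
The fruit ripens: Oct 28, 2000 + 9 days = Nov 6, 2000.
Harvest takes place: Nov 6, 2000 + 4 days = Nov 10, 2000.
Aug 18, 2000 falls between when the seeds are planted (Aug 16, 2000) and when germination occurs (Aug 20, 2000).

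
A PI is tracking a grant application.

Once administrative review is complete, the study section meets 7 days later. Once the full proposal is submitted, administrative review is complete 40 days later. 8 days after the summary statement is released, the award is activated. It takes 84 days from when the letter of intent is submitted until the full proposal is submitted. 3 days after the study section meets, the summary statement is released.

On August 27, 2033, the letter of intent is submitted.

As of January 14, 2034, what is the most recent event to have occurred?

The summary statement is released

The letter of intent is submitted: Aug 27, 2033.
The full proposal is submitted: Aug 27, 2033 + 84 days = Nov 19, 2033.
Administrative review is complete: Nov 19, 2033 + 40 days = Dec 29, 2033.
The study section meets: Dec 29, 2033 + 7 days = Jan 5, 2034.
The summary statement is released: Jan 5, 2034 + 3 days = Jan 8, 2034.
The award is activated: Jan 8, 2034 + 8 days = Jan 16, 2034.
Jan 14, 2034 falls between when the summary statement is released (Jan 8, 2034) and when the award is activated (Jan 16, 2034).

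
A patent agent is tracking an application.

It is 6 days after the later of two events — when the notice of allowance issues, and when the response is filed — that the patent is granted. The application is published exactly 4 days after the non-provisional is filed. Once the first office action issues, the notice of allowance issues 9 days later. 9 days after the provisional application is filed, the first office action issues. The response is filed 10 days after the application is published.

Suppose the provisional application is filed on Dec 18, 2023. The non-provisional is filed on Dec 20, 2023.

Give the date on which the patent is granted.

The provisional application is filed: Dec 18, 2023.
The first office action issues: Dec 18, 2023 + 9 days = Dec 27, 2023.
The notice of allowance issues: Dec 27, 2023 + 9 days = Jan 5, 2024.
The non-provisional is filed: Dec 20, 2023.
The application is published: Dec 20, 2023 + 4 days = Dec 24, 2023.
The response is filed: Dec 24, 2023 + 10 days = Jan 3, 2024.
Both prerequisites met — the notice of allowance issues (Jan 5, 2024), the response is filed (Jan 3, 2024); the later is Jan 5, 2024.
The patent is granted: Jan 5, 2024 + 6 days = Jan 11, 2024.

Jan 11, 2024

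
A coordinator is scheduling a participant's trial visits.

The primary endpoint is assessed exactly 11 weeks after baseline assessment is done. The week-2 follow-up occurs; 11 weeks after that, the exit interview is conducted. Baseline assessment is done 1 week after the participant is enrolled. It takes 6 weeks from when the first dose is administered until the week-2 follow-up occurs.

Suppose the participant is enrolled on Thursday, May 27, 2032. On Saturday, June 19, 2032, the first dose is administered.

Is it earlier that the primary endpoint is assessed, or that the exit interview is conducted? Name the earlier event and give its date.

The primary endpoint is assessed — Thursday, August 19, 2032

The participant is enrolled: May 27, 2032.
Baseline assessment is done: May 27, 2032 + 1 week = Jun 3, 2032.
The primary endpoint is assessed: Jun 3, 2032 + 11 weeks = Aug 19, 2032.
The first dose is administered: Jun 19, 2032.
The week-2 follow-up occurs: Jun 19, 2032 + 6 weeks = Jul 31, 2032.
The exit interview is conducted: Jul 31, 2032 + 11 weeks = Oct 16, 2032.
Comparing: the primary endpoint is assessed on Aug 19, 2032 vs the exit interview is conducted on Oct 16, 2032. Earlier: the primary endpoint is assessed.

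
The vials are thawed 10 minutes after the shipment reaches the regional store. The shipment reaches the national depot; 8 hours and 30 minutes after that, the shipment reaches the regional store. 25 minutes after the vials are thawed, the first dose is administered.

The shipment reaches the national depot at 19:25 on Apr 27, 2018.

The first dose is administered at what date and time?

04:30 on Apr 28, 2018

The shipment reaches the national depot: 19:25 Apr 27, 2018.
The shipment reaches the regional store: 19:25 Apr 27, 2018 + 8h30m = 03:55 Apr 28, 2018.
The vials are thawed: 03:55 Apr 28, 2018 + 10m = 04:05 Apr 28, 2018.
The first dose is administered: 04:05 Apr 28, 2018 + 25m = 04:30 Apr 28, 2018.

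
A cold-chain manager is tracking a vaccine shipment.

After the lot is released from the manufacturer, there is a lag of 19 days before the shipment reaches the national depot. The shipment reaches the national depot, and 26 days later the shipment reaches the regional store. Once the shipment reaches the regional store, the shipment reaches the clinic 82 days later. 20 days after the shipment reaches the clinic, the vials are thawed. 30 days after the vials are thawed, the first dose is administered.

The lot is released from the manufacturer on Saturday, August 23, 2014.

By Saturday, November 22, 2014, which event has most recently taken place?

The lot is released from the manufacturer: Aug 23, 2014.
The shipment reaches the national depot: Aug 23, 2014 + 19 days = Sep 11, 2014.
The shipment reaches the regional store: Sep 11, 2014 + 26 days = Oct 7, 2014.
The shipment reaches the clinic: Oct 7, 2014 + 82 days = Dec 28, 2014.
The vials are thawed: Dec 28, 2014 + 20 days = Jan 17, 2015.
The first dose is administered: Jan 17, 2015 + 30 days = Feb 16, 2015.
Nov 22, 2014 falls between when the shipment reaches the regional store (Oct 7, 2014) and when the shipment reaches the clinic (Dec 28, 2014).

The shipment reaches the regional store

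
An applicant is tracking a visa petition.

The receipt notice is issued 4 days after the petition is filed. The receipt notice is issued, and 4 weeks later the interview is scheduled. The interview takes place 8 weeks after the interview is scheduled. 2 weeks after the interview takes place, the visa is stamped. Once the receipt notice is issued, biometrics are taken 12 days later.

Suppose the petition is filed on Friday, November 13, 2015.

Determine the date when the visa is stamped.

The petition is filed: Nov 13, 2015.
The receipt notice is issued: Nov 13, 2015 + 4 days = Nov 17, 2015.
The interview is scheduled: Nov 17, 2015 + 4 weeks = Dec 15, 2015.
The interview takes place: Dec 15, 2015 + 8 weeks = Feb 9, 2016.
The visa is stamped: Feb 9, 2016 + 2 weeks = Feb 23, 2016.

Tuesday, February 23, 2016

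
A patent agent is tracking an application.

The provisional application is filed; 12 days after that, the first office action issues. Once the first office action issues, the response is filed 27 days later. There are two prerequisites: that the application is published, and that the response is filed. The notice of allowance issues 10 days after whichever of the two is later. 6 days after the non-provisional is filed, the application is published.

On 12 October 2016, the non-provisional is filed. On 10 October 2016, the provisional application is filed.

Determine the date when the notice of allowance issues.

The non-provisional is filed: Oct 12, 2016.
The application is published: Oct 12, 2016 + 6 days = Oct 18, 2016.
The provisional application is filed: Oct 10, 2016.
The first office action issues: Oct 10, 2016 + 12 days = Oct 22, 2016.
The response is filed: Oct 22, 2016 + 27 days = Nov 18, 2016.
Both prerequisites met — the application is published (Oct 18, 2016), the response is filed (Nov 18, 2016); the later is Nov 18, 2016.
The notice of allowance issues: Nov 18, 2016 + 10 days = Nov 28, 2016.

28 November 2016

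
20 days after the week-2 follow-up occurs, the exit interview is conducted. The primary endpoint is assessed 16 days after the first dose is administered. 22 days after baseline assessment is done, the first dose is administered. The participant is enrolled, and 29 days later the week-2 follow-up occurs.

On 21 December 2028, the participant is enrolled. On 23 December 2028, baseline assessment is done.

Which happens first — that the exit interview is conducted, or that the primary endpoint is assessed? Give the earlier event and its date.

The primary endpoint is assessed — 30 January 2029

The participant is enrolled: Dec 21, 2028.
The week-2 follow-up occurs: Dec 21, 2028 + 29 days = Jan 19, 2029.
The exit interview is conducted: Jan 19, 2029 + 20 days = Feb 8, 2029.
Baseline assessment is done: Dec 23, 2028.
The first dose is administered: Dec 23, 2028 + 22 days = Jan 14, 2029.
The primary endpoint is assessed: Jan 14, 2029 + 16 days = Jan 30, 2029.
Comparing: the exit interview is conducted on Feb 8, 2029 vs the primary endpoint is assessed on Jan 30, 2029. Earlier: the primary endpoint is assessed.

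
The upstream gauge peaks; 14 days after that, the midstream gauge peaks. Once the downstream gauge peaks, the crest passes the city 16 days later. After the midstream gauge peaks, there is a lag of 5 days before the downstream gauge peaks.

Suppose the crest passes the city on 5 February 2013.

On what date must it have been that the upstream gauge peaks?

The crest passes the city: Feb 5, 2013.
The downstream gauge peaks: Feb 5, 2013 − 16 days = Jan 20, 2013.
The midstream gauge peaks: Jan 20, 2013 − 5 days = Jan 15, 2013.
The upstream gauge peaks: Jan 15, 2013 − 14 days = Jan 1, 2013.

1 January 2013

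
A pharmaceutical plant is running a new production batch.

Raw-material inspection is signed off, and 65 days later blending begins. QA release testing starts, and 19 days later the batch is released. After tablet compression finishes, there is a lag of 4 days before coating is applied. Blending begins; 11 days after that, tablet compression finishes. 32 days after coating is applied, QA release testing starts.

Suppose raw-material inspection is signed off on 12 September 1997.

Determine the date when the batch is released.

Raw-material inspection is signed off: Sep 12, 1997.
Blending begins: Sep 12, 1997 + 65 days = Nov 16, 1997.
Tablet compression finishes: Nov 16, 1997 + 11 days = Nov 27, 1997.
Coating is applied: Nov 27, 1997 + 4 days = Dec 1, 1997.
QA release testing starts: Dec 1, 1997 + 32 days = Jan 2, 1998.
The batch is released: Jan 2, 1998 + 19 days = Jan 21, 1998.

21 January 1998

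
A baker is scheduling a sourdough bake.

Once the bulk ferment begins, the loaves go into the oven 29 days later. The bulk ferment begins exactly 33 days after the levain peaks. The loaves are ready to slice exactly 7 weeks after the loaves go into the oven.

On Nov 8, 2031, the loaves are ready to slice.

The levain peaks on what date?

Jul 20, 2031

The loaves are ready to slice: Nov 8, 2031.
The loaves go into the oven: Nov 8, 2031 − 7 weeks = Sep 20, 2031.
The bulk ferment begins: Sep 20, 2031 − 29 days = Aug 22, 2031.
The levain peaks: Aug 22, 2031 − 33 days = Jul 20, 2031.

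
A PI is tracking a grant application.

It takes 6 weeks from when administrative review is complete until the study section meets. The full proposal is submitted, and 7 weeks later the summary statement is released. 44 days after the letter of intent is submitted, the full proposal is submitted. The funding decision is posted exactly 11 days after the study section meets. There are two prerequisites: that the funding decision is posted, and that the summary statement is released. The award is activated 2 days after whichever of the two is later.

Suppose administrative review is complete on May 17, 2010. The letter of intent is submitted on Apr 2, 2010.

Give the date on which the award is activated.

Jul 11, 2010

Administrative review is complete: May 17, 2010.
The study section meets: May 17, 2010 + 6 weeks = Jun 28, 2010.
The funding decision is posted: Jun 28, 2010 + 11 days = Jul 9, 2010.
The letter of intent is submitted: Apr 2, 2010.
The full proposal is submitted: Apr 2, 2010 + 44 days = May 16, 2010.
The summary statement is released: May 16, 2010 + 7 weeks = Jul 4, 2010.
Both prerequisites met — the funding decision is posted (Jul 9, 2010), the summary statement is released (Jul 4, 2010); the later is Jul 9, 2010.
The award is activated: Jul 9, 2010 + 2 days = Jul 11, 2010.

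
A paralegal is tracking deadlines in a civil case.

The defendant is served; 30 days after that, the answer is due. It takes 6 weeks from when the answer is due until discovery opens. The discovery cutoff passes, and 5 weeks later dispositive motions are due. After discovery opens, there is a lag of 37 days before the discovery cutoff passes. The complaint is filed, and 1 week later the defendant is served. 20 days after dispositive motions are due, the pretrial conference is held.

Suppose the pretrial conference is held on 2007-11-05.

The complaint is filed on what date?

2007-05-18

The pretrial conference is held: Nov 5, 2007.
Dispositive motions are due: Nov 5, 2007 − 20 days = Oct 16, 2007.
The discovery cutoff passes: Oct 16, 2007 − 5 weeks = Sep 11, 2007.
Discovery opens: Sep 11, 2007 − 37 days = Aug 5, 2007.
The answer is due: Aug 5, 2007 − 6 weeks = Jun 24, 2007.
The defendant is served: Jun 24, 2007 − 30 days = May 25, 2007.
The complaint is filed: May 25, 2007 − 1 week = May 18, 2007.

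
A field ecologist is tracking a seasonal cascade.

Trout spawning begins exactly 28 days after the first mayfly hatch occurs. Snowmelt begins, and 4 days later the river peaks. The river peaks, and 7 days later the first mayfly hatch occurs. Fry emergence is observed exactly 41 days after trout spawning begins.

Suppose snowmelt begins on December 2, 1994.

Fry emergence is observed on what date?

Snowmelt begins: Dec 2, 1994.
The river peaks: Dec 2, 1994 + 4 days = Dec 6, 1994.
The first mayfly hatch occurs: Dec 6, 1994 + 7 days = Dec 13, 1994.
Trout spawning begins: Dec 13, 1994 + 28 days = Jan 10, 1995.
Fry emergence is observed: Jan 10, 1995 + 41 days = Feb 20, 1995.

February 20, 1995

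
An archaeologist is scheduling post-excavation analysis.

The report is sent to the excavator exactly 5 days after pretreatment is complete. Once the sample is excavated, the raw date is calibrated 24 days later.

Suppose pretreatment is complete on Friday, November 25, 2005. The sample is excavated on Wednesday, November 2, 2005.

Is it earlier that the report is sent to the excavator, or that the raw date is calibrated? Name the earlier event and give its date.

The raw date is calibrated — Saturday, November 26, 2005

Pretreatment is complete: Nov 25, 2005.
The report is sent to the excavator: Nov 25, 2005 + 5 days = Nov 30, 2005.
The sample is excavated: Nov 2, 2005.
The raw date is calibrated: Nov 2, 2005 + 24 days = Nov 26, 2005.
Comparing: the report is sent to the excavator on Nov 30, 2005 vs the raw date is calibrated on Nov 26, 2005. Earlier: the raw date is calibrated.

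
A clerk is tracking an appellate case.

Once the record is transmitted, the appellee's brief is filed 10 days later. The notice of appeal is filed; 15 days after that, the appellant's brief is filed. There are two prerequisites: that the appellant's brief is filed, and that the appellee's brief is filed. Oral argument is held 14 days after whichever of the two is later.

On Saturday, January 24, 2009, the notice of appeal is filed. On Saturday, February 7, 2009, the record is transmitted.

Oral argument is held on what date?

Tuesday, March 3, 2009

The notice of appeal is filed: Jan 24, 2009.
The appellant's brief is filed: Jan 24, 2009 + 15 days = Feb 8, 2009.
The record is transmitted: Feb 7, 2009.
The appellee's brief is filed: Feb 7, 2009 + 10 days = Feb 17, 2009.
Both prerequisites met — the appellant's brief is filed (Feb 8, 2009), the appellee's brief is filed (Feb 17, 2009); the later is Feb 17, 2009.
Oral argument is held: Feb 17, 2009 + 14 days = Mar 3, 2009.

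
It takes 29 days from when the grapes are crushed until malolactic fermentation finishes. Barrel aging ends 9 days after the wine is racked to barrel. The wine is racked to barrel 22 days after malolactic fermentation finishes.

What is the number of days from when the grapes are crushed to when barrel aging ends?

Causal path: the grapes are crushed → malolactic fermentation finishes → the wine is racked to barrel → barrel aging ends.
Total delay along the path: 29 + 22 + 9 = 60 days.

60 days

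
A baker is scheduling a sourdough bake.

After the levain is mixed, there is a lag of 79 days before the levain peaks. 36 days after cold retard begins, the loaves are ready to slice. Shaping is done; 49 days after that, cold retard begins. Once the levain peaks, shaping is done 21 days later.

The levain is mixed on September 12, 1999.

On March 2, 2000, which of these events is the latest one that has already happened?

The levain is mixed: Sep 12, 1999.
The levain peaks: Sep 12, 1999 + 79 days = Nov 30, 1999.
Shaping is done: Nov 30, 1999 + 21 days = Dec 21, 1999.
Cold retard begins: Dec 21, 1999 + 49 days = Feb 8, 2000.
The loaves are ready to slice: Feb 8, 2000 + 36 days = Mar 15, 2000.
Mar 2, 2000 falls between when cold retard begins (Feb 8, 2000) and when the loaves are ready to slice (Mar 15, 2000).

Cold retard begins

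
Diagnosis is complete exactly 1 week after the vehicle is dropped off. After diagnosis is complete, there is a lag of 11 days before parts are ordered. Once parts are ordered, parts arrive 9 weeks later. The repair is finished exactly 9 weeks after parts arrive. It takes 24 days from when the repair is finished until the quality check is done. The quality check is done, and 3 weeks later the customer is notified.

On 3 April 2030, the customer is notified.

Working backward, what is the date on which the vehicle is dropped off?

The customer is notified: Apr 3, 2030.
The quality check is done: Apr 3, 2030 − 3 weeks = Mar 13, 2030.
The repair is finished: Mar 13, 2030 − 24 days = Feb 17, 2030.
Parts arrive: Feb 17, 2030 − 9 weeks = Dec 16, 2029.
Parts are ordered: Dec 16, 2029 − 9 weeks = Oct 14, 2029.
Diagnosis is complete: Oct 14, 2029 − 11 days = Oct 3, 2029.
The vehicle is dropped off: Oct 3, 2029 − 1 week = Sep 26, 2029.

26 September 2029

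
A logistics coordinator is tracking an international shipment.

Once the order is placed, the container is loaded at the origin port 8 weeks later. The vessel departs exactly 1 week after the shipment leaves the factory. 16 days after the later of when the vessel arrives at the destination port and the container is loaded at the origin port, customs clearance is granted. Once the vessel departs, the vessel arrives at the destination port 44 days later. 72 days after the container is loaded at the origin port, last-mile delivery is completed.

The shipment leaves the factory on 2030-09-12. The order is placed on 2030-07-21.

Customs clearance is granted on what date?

The shipment leaves the factory: Sep 12, 2030.
The vessel departs: Sep 12, 2030 + 1 week = Sep 19, 2030.
The vessel arrives at the destination port: Sep 19, 2030 + 44 days = Nov 2, 2030.
The order is placed: Jul 21, 2030.
The container is loaded at the origin port: Jul 21, 2030 + 8 weeks = Sep 15, 2030.
Both prerequisites met — the vessel arrives at the destination port (Nov 2, 2030), the container is loaded at the origin port (Sep 15, 2030); the later is Nov 2, 2030.
Customs clearance is granted: Nov 2, 2030 + 16 days = Nov 18, 2030.

2030-11-18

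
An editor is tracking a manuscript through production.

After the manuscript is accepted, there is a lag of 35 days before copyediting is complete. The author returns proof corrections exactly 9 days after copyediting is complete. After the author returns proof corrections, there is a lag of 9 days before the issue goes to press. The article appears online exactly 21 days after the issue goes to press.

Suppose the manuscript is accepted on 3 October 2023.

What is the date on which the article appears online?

The manuscript is accepted: Oct 3, 2023.
Copyediting is complete: Oct 3, 2023 + 35 days = Nov 7, 2023.
The author returns proof corrections: Nov 7, 2023 + 9 days = Nov 16, 2023.
The issue goes to press: Nov 16, 2023 + 9 days = Nov 25, 2023.
The article appears online: Nov 25, 2023 + 21 days = Dec 16, 2023.

16 December 2023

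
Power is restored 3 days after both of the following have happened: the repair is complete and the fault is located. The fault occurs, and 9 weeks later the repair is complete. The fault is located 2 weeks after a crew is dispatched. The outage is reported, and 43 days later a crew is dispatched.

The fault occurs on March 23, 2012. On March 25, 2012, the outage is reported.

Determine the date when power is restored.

The fault occurs: Mar 23, 2012.
The repair is complete: Mar 23, 2012 + 9 weeks = May 25, 2012.
The outage is reported: Mar 25, 2012.
A crew is dispatched: Mar 25, 2012 + 43 days = May 7, 2012.
The fault is located: May 7, 2012 + 2 weeks = May 21, 2012.
Both prerequisites met — the repair is complete (May 25, 2012), the fault is located (May 21, 2012); the later is May 25, 2012.
Power is restored: May 25, 2012 + 3 days = May 28, 2012.

May 28, 2012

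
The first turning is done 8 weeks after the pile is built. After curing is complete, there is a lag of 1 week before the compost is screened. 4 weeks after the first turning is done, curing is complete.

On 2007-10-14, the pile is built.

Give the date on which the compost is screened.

The pile is built: Oct 14, 2007.
The first turning is done: Oct 14, 2007 + 8 weeks = Dec 9, 2007.
Curing is complete: Dec 9, 2007 + 4 weeks = Jan 6, 2008.
The compost is screened: Jan 6, 2008 + 1 week = Jan 13, 2008.

2008-01-13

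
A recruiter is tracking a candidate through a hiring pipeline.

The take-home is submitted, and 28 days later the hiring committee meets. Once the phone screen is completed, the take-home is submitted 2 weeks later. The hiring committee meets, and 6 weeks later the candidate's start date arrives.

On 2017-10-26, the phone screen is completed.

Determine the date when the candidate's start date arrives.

2018-01-18

The phone screen is completed: Oct 26, 2017.
The take-home is submitted: Oct 26, 2017 + 2 weeks = Nov 9, 2017.
The hiring committee meets: Nov 9, 2017 + 28 days = Dec 7, 2017.
The candidate's start date arrives: Dec 7, 2017 + 6 weeks = Jan 18, 2018.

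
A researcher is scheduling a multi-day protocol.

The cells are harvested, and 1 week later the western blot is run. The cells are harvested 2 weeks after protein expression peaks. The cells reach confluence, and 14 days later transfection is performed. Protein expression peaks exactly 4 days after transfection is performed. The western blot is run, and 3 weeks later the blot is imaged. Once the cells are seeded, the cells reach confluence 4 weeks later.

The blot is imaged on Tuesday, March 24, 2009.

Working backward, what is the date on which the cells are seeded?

The blot is imaged: Mar 24, 2009.
The western blot is run: Mar 24, 2009 − 3 weeks = Mar 3, 2009.
The cells are harvested: Mar 3, 2009 − 1 week = Feb 24, 2009.
Protein expression peaks: Feb 24, 2009 − 2 weeks = Feb 10, 2009.
Transfection is performed: Feb 10, 2009 − 4 days = Feb 6, 2009.
The cells reach confluence: Feb 6, 2009 − 14 days = Jan 23, 2009.
The cells are seeded: Jan 23, 2009 − 4 weeks = Dec 26, 2008.

Friday, December 26, 2008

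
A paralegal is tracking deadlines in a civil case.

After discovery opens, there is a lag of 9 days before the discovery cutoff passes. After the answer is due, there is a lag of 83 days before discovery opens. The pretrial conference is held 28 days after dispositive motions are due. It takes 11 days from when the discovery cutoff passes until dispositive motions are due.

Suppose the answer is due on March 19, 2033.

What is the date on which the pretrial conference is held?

The answer is due: Mar 19, 2033.
Discovery opens: Mar 19, 2033 + 83 days = Jun 10, 2033.
The discovery cutoff passes: Jun 10, 2033 + 9 days = Jun 19, 2033.
Dispositive motions are due: Jun 19, 2033 + 11 days = Jun 30, 2033.
The pretrial conference is held: Jun 30, 2033 + 28 days = Jul 28, 2033.

July 28, 2033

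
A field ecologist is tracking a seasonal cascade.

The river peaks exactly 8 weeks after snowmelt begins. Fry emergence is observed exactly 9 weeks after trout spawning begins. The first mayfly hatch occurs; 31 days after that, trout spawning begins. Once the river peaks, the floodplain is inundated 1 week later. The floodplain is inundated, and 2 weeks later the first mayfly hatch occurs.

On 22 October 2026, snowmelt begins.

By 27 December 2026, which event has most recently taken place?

The floodplain is inundated

Snowmelt begins: Oct 22, 2026.
The river peaks: Oct 22, 2026 + 8 weeks = Dec 17, 2026.
The floodplain is inundated: Dec 17, 2026 + 1 week = Dec 24, 2026.
The first mayfly hatch occurs: Dec 24, 2026 + 2 weeks = Jan 7, 2027.
Trout spawning begins: Jan 7, 2027 + 31 days = Feb 7, 2027.
Fry emergence is observed: Feb 7, 2027 + 9 weeks = Apr 11, 2027.
Dec 27, 2026 falls between when the floodplain is inundated (Dec 24, 2026) and when the first mayfly hatch occurs (Jan 7, 2027).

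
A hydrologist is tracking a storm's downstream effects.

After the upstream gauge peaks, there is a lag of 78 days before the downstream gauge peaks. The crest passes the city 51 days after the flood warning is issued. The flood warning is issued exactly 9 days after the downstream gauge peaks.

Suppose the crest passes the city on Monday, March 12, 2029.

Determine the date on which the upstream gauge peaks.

The crest passes the city: Mar 12, 2029.
The flood warning is issued: Mar 12, 2029 − 51 days = Jan 20, 2029.
The downstream gauge peaks: Jan 20, 2029 − 9 days = Jan 11, 2029.
The upstream gauge peaks: Jan 11, 2029 − 78 days = Oct 25, 2028.

Wednesday, October 25, 2028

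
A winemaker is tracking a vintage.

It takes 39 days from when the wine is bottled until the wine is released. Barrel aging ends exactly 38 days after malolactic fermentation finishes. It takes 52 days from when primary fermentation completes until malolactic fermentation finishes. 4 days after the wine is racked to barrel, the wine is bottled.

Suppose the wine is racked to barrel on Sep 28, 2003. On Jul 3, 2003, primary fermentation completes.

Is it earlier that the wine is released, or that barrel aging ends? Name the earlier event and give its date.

The wine is racked to barrel: Sep 28, 2003.
The wine is bottled: Sep 28, 2003 + 4 days = Oct 2, 2003.
The wine is released: Oct 2, 2003 + 39 days = Nov 10, 2003.
Primary fermentation completes: Jul 3, 2003.
Malolactic fermentation finishes: Jul 3, 2003 + 52 days = Aug 24, 2003.
Barrel aging ends: Aug 24, 2003 + 38 days = Oct 1, 2003.
Comparing: the wine is released on Nov 10, 2003 vs barrel aging ends on Oct 1, 2003. Earlier: barrel aging ends.

Barrel aging ends — Oct 1, 2003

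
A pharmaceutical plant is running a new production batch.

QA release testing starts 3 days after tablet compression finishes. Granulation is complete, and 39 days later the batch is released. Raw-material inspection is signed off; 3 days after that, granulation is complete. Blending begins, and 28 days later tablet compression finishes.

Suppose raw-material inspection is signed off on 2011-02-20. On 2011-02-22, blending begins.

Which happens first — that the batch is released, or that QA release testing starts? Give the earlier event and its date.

Raw-material inspection is signed off: Feb 20, 2011.
Granulation is complete: Feb 20, 2011 + 3 days = Feb 23, 2011.
The batch is released: Feb 23, 2011 + 39 days = Apr 3, 2011.
Blending begins: Feb 22, 2011.
Tablet compression finishes: Feb 22, 2011 + 28 days = Mar 22, 2011.
QA release testing starts: Mar 22, 2011 + 3 days = Mar 25, 2011.
Comparing: the batch is released on Apr 3, 2011 vs QA release testing starts on Mar 25, 2011. Earlier: QA release testing starts.

QA release testing starts — 2011-03-25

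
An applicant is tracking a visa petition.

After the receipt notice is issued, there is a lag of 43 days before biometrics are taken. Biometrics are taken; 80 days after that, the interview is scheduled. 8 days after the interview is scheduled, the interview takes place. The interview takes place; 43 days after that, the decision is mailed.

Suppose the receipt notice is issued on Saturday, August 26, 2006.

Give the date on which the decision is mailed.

The receipt notice is issued: Aug 26, 2006.
Biometrics are taken: Aug 26, 2006 + 43 days = Oct 8, 2006.
The interview is scheduled: Oct 8, 2006 + 80 days = Dec 27, 2006.
The interview takes place: Dec 27, 2006 + 8 days = Jan 4, 2007.
The decision is mailed: Jan 4, 2007 + 43 days = Feb 16, 2007.

Friday, February 16, 2007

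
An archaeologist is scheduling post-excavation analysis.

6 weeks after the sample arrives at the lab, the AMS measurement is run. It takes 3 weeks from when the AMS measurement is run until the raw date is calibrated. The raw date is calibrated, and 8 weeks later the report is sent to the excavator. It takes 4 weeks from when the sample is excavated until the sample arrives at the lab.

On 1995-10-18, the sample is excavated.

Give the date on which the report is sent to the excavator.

1996-03-13

The sample is excavated: Oct 18, 1995.
The sample arrives at the lab: Oct 18, 1995 + 4 weeks = Nov 15, 1995.
The AMS measurement is run: Nov 15, 1995 + 6 weeks = Dec 27, 1995.
The raw date is calibrated: Dec 27, 1995 + 3 weeks = Jan 17, 1996.
The report is sent to the excavator: Jan 17, 1996 + 8 weeks = Mar 13, 1996.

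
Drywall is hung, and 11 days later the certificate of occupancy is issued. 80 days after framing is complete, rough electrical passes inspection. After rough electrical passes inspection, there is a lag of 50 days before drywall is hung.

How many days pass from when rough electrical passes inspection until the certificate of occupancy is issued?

61 days

Causal path: rough electrical passes inspection → drywall is hung → the certificate of occupancy is issued.
Total delay along the path: 50 + 11 = 61 days.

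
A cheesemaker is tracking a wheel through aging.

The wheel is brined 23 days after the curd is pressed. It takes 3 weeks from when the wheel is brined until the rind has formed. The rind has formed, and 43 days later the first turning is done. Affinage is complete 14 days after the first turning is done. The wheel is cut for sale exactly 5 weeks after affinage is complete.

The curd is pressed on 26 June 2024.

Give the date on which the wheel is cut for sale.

The curd is pressed: Jun 26, 2024.
The wheel is brined: Jun 26, 2024 + 23 days = Jul 19, 2024.
The rind has formed: Jul 19, 2024 + 3 weeks = Aug 9, 2024.
The first turning is done: Aug 9, 2024 + 43 days = Sep 21, 2024.
Affinage is complete: Sep 21, 2024 + 14 days = Oct 5, 2024.
The wheel is cut for sale: Oct 5, 2024 + 5 weeks = Nov 9, 2024.

9 November 2024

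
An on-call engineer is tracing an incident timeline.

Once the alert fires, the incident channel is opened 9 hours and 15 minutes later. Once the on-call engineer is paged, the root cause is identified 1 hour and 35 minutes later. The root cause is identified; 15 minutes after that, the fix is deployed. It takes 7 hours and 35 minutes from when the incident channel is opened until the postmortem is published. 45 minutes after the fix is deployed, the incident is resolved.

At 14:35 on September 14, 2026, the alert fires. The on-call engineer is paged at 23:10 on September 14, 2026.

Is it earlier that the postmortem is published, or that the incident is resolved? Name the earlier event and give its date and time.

The alert fires: 14:35 Sep 14, 2026.
The incident channel is opened: 14:35 Sep 14, 2026 + 9h15m = 23:50 Sep 14, 2026.
The postmortem is published: 23:50 Sep 14, 2026 + 7h35m = 07:25 Sep 15, 2026.
The on-call engineer is paged: 23:10 Sep 14, 2026.
The root cause is identified: 23:10 Sep 14, 2026 + 1h35m = 00:45 Sep 15, 2026.
The fix is deployed: 00:45 Sep 15, 2026 + 15m = 01:00 Sep 15, 2026.
The incident is resolved: 01:00 Sep 15, 2026 + 45m = 01:45 Sep 15, 2026.
Comparing: the postmortem is published at 07:25 Sep 15, 2026 vs the incident is resolved at 01:45 Sep 15, 2026. Earlier: the incident is resolved.

The incident is resolved — 01:45 on September 15, 2026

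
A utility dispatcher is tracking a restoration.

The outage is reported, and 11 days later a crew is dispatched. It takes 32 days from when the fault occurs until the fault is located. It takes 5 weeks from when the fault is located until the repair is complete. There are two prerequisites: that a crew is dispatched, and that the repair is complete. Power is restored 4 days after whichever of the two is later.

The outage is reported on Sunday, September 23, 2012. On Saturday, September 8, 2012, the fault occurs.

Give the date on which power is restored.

Sunday, November 18, 2012

The outage is reported: Sep 23, 2012.
A crew is dispatched: Sep 23, 2012 + 11 days = Oct 4, 2012.
The fault occurs: Sep 8, 2012.
The fault is located: Sep 8, 2012 + 32 days = Oct 10, 2012.
The repair is complete: Oct 10, 2012 + 5 weeks = Nov 14, 2012.
Both prerequisites met — a crew is dispatched (Oct 4, 2012), the repair is complete (Nov 14, 2012); the later is Nov 14, 2012.
Power is restored: Nov 14, 2012 + 4 days = Nov 18, 2012.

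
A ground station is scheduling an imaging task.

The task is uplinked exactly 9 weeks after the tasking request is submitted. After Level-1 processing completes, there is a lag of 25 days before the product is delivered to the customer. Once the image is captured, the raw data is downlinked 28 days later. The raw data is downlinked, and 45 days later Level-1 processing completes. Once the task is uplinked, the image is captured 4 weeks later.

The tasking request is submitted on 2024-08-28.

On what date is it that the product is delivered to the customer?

2025-03-05

The tasking request is submitted: Aug 28, 2024.
The task is uplinked: Aug 28, 2024 + 9 weeks = Oct 30, 2024.
The image is captured: Oct 30, 2024 + 4 weeks = Nov 27, 2024.
The raw data is downlinked: Nov 27, 2024 + 28 days = Dec 25, 2024.
Level-1 processing completes: Dec 25, 2024 + 45 days = Feb 8, 2025.
The product is delivered to the customer: Feb 8, 2025 + 25 days = Mar 5, 2025.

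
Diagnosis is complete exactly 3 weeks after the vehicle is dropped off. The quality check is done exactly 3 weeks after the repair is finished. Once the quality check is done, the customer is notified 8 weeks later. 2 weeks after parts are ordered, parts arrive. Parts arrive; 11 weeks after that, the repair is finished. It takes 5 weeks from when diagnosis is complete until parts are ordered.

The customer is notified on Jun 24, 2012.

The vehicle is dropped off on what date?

Nov 13, 2011

The customer is notified: Jun 24, 2012.
The quality check is done: Jun 24, 2012 − 8 weeks = Apr 29, 2012.
The repair is finished: Apr 29, 2012 − 3 weeks = Apr 8, 2012.
Parts arrive: Apr 8, 2012 − 11 weeks = Jan 22, 2012.
Parts are ordered: Jan 22, 2012 − 2 weeks = Jan 8, 2012.
Diagnosis is complete: Jan 8, 2012 − 5 weeks = Dec 4, 2011.
The vehicle is dropped off: Dec 4, 2011 − 3 weeks = Nov 13, 2011.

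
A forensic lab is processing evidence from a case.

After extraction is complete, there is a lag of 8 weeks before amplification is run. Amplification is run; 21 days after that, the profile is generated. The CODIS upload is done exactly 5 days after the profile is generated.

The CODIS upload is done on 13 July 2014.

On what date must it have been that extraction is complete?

The CODIS upload is done: Jul 13, 2014.
The profile is generated: Jul 13, 2014 − 5 days = Jul 8, 2014.
Amplification is run: Jul 8, 2014 − 21 days = Jun 17, 2014.
Extraction is complete: Jun 17, 2014 − 8 weeks = Apr 22, 2014.

22 April 2014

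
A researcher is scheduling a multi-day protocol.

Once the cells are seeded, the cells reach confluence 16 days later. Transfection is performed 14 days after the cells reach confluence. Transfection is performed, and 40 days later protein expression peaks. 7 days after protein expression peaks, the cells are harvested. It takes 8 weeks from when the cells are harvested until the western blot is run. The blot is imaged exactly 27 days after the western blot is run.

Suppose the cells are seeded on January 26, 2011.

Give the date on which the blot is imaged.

July 5, 2011

The cells are seeded: Jan 26, 2011.
The cells reach confluence: Jan 26, 2011 + 16 days = Feb 11, 2011.
Transfection is performed: Feb 11, 2011 + 14 days = Feb 25, 2011.
Protein expression peaks: Feb 25, 2011 + 40 days = Apr 6, 2011.
The cells are harvested: Apr 6, 2011 + 7 days = Apr 13, 2011.
The western blot is run: Apr 13, 2011 + 8 weeks = Jun 8, 2011.
The blot is imaged: Jun 8, 2011 + 27 days = Jul 5, 2011.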